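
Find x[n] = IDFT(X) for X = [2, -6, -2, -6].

x[n] = (1/4) Σ(k=0 to 3) X[k] · e^(2πikn/4)

Computing each x[n]:
x[0] = -3
x[1] = 1
x[2] = 3
x[3] = 1

x = [-3, 1, 3, 1]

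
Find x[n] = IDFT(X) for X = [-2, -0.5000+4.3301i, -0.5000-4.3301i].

x[n] = (1/3) Σ(k=0 to 2) X[k] · e^(2πikn/3)

Computing each x[n]:
x[0] = -1
x[1] = -3
x[2] = 2

x = [-1, -3, 2]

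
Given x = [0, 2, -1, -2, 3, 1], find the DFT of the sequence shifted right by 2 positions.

Time shift by 2: X_shifted[k] = ω_6^(2k) · X[k]
Shifted x = [3, 1, 0, 2, -1, -2]

DFT(x[n-2]) = [3, 1.0000-3.4641i, 6.0000-1.7321i, 1, 6.0000+1.7321i, 1.0000+3.4641i]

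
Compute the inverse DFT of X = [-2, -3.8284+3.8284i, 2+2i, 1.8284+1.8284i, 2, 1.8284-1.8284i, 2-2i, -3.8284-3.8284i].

x[n] = (1/8) Σ(k=0 to 7) X[k] · e^(2πikn/8)

Computing each x[n]:
x[0] = 0
x[1] = -3
x[2] = -1
x[3] = 0
x[4] = 1
x[5] = 1
x[6] = 0
x[7] = 0

x = [0, -3, -1, 0, 1, 1, 0, 0]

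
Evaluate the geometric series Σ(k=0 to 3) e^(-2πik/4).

Sum of all nth roots of unity equals 0 for n > 1 (geometric series with r ≠ 1).

0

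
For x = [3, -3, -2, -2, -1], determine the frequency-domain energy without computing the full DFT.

Parseval: Σ|x[n]|² = (1/N)Σ|X[k]|², so Σ|X[k]|² = N·Σ|x[n]|² = 5·27.0000

Σ|X[k]|² = N·Σ|x[n]|² = 5·27.0000 = 135.0000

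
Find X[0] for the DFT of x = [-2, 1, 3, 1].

X[0] = Σ(n=0 to 3) x[n] · ω_4^0 = Σ x[n]
= (-2) + (1) + (3) + (1)

X[0] = 3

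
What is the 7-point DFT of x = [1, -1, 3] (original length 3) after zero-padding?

Original 3-point DFT: [3, 3.4641i, -3.4641i]
Zero-padded 7-point DFT provides frequency interpolation.

DFT_7([x, 0, ...]) = [3, -0.2911-2.1430i, -1.4804+2.2766i, 3.7714+2.7794i, 3.7714-2.7794i, -1.4804-2.2766i, -0.2911+2.1430i]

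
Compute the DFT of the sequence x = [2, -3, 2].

X[k] = Σ(n=0 to 2) x[n] · ω_3^(nk)
where ω_3 = e^(-2πi/3)

Computing each X[k]:
X[0] = 1
X[1] = 2.5000+4.3301i
X[2] = 2.5000-4.3301i

X = [1, 2.5000+4.3301i, 2.5000-4.3301i]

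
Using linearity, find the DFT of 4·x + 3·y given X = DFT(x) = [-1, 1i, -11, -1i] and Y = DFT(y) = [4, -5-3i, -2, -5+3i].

By linearity: DFT(4x + 3y) = 4·DFT(x) + 3·DFT(y)
= 4·[-1, 1i, -11, -1i] + 3·[4, -5-3i, -2, -5+3i]

Computing element-wise:
Z[0] = 4·(-1) + 3·(4) = 8
Z[1] = 4·(1i) + 3·(-5-3i) = -15-5i
Z[2] = 4·(-11) + 3·(-2) = -50
Z[3] = 4·(-1i) + 3·(-5+3i) = -15+5i

DFT(4x + 3y) = 4·X + 3·Y = [8, -15-5i, -50, -15+5i]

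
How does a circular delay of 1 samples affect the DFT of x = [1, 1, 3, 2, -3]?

Time shift by 1: X_shifted[k] = ω_5^(1k) · X[k]
Shifted x = [-3, 1, 1, 3, 2]

DFT(x[n-1]) = [4, -5.3090+2.1266i, -4.1910-1.3143i, -4.1910+1.3143i, -5.3090-2.1266i]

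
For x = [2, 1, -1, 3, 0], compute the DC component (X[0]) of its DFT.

X[0] = Σ(n=0 to 4) x[n] · ω_5^0 = Σ x[n]
= (2) + (1) + (-1) + (3) + (0)

X[0] = 5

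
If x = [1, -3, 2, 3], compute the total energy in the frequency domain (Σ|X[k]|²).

Parseval: Σ|x[n]|² = (1/N)Σ|X[k]|², so Σ|X[k]|² = N·Σ|x[n]|² = 4·23.0000

Σ|X[k]|² = N·Σ|x[n]|² = 4·23.0000 = 92.0000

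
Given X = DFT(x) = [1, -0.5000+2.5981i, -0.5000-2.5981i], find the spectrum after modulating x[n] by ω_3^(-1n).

Modulation property: DFT(ω_3^(-1n)·x[n]) = X[(k-1) mod 3], so circularly shift X by 1 positions.

X[k-1] = [-0.5000-2.5981i, 1, -0.5000+2.5981i]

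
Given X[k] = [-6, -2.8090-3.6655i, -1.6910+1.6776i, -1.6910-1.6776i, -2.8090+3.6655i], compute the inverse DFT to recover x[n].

x[n] = (1/5) Σ(k=0 to 4) X[k] · e^(2πikn/5)

Computing each x[n]:
x[0] = -3
x[1] = 0
x[2] = 1
x[3] = -2
x[4] = -2

x = [-3, 0, 1, -2, -2]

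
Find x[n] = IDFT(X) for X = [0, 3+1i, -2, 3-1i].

x[n] = (1/4) Σ(k=0 to 3) X[k] · e^(2πikn/4)

Computing each x[n]:
x[0] = 1
x[1] = 0
x[2] = -2
x[3] = 1

x = [1, 0, -2, 1]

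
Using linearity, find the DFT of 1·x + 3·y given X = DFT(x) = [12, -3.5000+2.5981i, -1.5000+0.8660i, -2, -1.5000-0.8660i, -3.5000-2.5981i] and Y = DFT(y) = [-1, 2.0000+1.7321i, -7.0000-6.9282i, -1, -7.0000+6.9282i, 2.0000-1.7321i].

By linearity: DFT(1x + 3y) = 1·DFT(x) + 3·DFT(y)
= 1·[12, -3.5000+2.5981i, -1.5000+0.8660i, -2, -1.5000-0.8660i, -3.5000-2.5981i] + 3·[-1, 2.0000+1.7321i, -7.0000-6.9282i, -1, -7.0000+6.9282i, 2.0000-1.7321i]

Computing element-wise:
Z[0] = 1·(12) + 3·(-1) = 9
Z[1] = 1·(-3.5000+2.5981i) + 3·(2.0000+1.7321i) = 2.5000+7.7944i
Z[2] = 1·(-1.5000+0.8660i) + 3·(-7.0000-6.9282i) = -22.5000-19.9186i
Z[3] = 1·(-2) + 3·(-1) = -5
Z[4] = 1·(-1.5000-0.8660i) + 3·(-7.0000+6.9282i) = -22.5000+19.9186i
Z[5] = 1·(-3.5000-2.5981i) + 3·(2.0000-1.7321i) = 2.5000-7.7944i

DFT(1x + 3y) = 1·X + 3·Y = [9, 2.5000+7.7944i, -22.5000-19.9186i, -5, -22.5000+19.9186i, 2.5000-7.7944i]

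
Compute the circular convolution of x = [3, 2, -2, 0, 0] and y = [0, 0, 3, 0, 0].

(x ⊛ y)[n] = Σ(m=0 to 4) x[m] · y[(n-m) mod 5]

Computing each output sample:
(x ⊛ y)[0] = 0
(x ⊛ y)[1] = 0
(x ⊛ y)[2] = 9
(x ⊛ y)[3] = 6
(x ⊛ y)[4] = -6

x ⊛ y = [0, 0, 9, 6, -6]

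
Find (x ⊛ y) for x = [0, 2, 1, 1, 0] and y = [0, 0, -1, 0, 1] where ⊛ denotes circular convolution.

(x ⊛ y)[n] = Σ(m=0 to 4) x[m] · y[(n-m) mod 5]

Computing each output sample:
(x ⊛ y)[0] = 1
(x ⊛ y)[1] = 1
(x ⊛ y)[2] = 1
(x ⊛ y)[3] = -2
(x ⊛ y)[4] = -1

x ⊛ y = [1, 1, 1, -2, -1]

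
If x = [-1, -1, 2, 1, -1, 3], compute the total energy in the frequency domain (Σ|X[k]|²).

Parseval: Σ|x[n]|² = (1/N)Σ|X[k]|², so Σ|X[k]|² = N·Σ|x[n]|² = 6·17.0000

Σ|X[k]|² = N·Σ|x[n]|² = 6·17.0000 = 102.0000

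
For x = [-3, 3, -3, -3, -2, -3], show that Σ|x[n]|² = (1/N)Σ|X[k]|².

Time domain:
Σ|x[n]|² = |-3|² + |3|² + |-3|² + |-3|² + |-2|² + |-3|² = 49.0000

Frequency domain:
(1/6)Σ|X[k]|² = (1/6)(|-11|² + |2.5000-4.3301i|² + |-3.5000-6.0622i|² + |-5|² + |-3.5000+6.0622i|² + |2.5000+4.3301i|²) = (1/6)·294.0000 = 49.0000

Both sides agree, confirming Parseval's theorem.

Σ|x[n]|² = (1/N)Σ|X[k]|² = 49.0000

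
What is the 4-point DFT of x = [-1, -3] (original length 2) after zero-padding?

Original 2-point DFT: [-4, 2]
Zero-padded 4-point DFT provides frequency interpolation.

DFT_4([x, 0, ...]) = [-4, -1+3i, 2, -1-3i]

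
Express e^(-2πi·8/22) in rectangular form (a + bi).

ω_22^8 = e^(-2πi·8/22)
= cos(-2π·8/22) + i·sin(-2π·8/22)
= cos(-16π/22) + i·sin(-16π/22)

ω_22^8 = cos(-16π/22) + i·sin(-16π/22) = -0.6549-0.7557i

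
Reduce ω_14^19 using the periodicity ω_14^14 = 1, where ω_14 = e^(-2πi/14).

Since ω_14^14 = 1, powers reduce modulo 14.
19 mod 14 = 5
So ω_14^19 = ω_14^5 = e^(-2πi·5/14)

ω_14^19 = ω_14^5 = -0.6235-0.7818i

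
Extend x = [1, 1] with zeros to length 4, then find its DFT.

Original 2-point DFT: [2, 0]
Zero-padded 4-point DFT provides frequency interpolation.

DFT_4([x, 0, ...]) = [2, 1-1i, 0, 1+1i]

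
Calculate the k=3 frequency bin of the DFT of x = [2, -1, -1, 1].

X[3] = Σ(n=0 to 3) x[n] · ω_4^(3n) where ω_4 = e^(-2πi/4)
= (2)·ω_4^0 + (-1)·ω_4^3 + (-1)·ω_4^6 + (1)·ω_4^9

X[3] = 3-2i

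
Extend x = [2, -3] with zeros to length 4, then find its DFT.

Original 2-point DFT: [-1, 5]
Zero-padded 4-point DFT provides frequency interpolation.

DFT_4([x, 0, ...]) = [-1, 2+3i, 5, 2-3i]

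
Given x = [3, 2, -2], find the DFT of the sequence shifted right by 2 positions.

Time shift by 2: X_shifted[k] = ω_3^(2k) · X[k]
Shifted x = [2, -2, 3]

DFT(x[n-2]) = [3, 1.5000+4.3301i, 1.5000-4.3301i]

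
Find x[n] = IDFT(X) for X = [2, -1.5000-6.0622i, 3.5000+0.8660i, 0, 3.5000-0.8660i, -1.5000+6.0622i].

x[n] = (1/6) Σ(k=0 to 5) X[k] · e^(2πikn/6)

Computing each x[n]:
x[0] = 1
x[1] = 1
x[2] = 2
x[3] = 2
x[4] = -2
x[5] = -2

x = [1, 1, 2, 2, -2, -2]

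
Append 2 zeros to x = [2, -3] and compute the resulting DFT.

Original 2-point DFT: [-1, 5]
Zero-padded 4-point DFT provides frequency interpolation.

DFT_4([x, 0, ...]) = [-1, 2+3i, 5, 2-3i]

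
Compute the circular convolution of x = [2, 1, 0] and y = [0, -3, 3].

(x ⊛ y)[n] = Σ(m=0 to 2) x[m] · y[(n-m) mod 3]

Computing each output sample:
(x ⊛ y)[0] = 3
(x ⊛ y)[1] = -6
(x ⊛ y)[2] = 3

x ⊛ y = [3, -6, 3]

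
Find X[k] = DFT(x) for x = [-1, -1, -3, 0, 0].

X[k] = Σ(n=0 to 4) x[n] · ω_5^(nk)
where ω_5 = e^(-2πi/5)

Computing each X[k]:
X[0] = -5
X[1] = 1.1180+2.7144i
X[2] = -1.1180-2.2654i
X[3] = -1.1180+2.2654i
X[4] = 1.1180-2.7144i

X = [-5, 1.1180+2.7144i, -1.1180-2.2654i, -1.1180+2.2654i, 1.1180-2.7144i]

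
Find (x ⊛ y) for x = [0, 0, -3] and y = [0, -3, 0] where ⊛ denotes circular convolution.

(x ⊛ y)[n] = Σ(m=0 to 2) x[m] · y[(n-m) mod 3]

Computing each output sample:
(x ⊛ y)[0] = 9
(x ⊛ y)[1] = 0
(x ⊛ y)[2] = 0

x ⊛ y = [9, 0, 0]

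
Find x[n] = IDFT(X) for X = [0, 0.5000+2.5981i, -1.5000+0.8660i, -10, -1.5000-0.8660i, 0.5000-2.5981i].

x[n] = (1/6) Σ(k=0 to 5) X[k] · e^(2πikn/6)

Computing each x[n]:
x[0] = -2
x[1] = 1
x[2] = -2
x[3] = 1
x[4] = -1
x[5] = 3

x = [-2, 1, -2, 1, -1, 3]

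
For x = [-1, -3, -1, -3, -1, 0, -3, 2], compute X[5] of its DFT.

X[5] = Σ(n=0 to 7) x[n] · ω_8^(5n) where ω_8 = e^(-2πi/8)
= (-1)·ω_8^0 + (-3)·ω_8^5 + (-1)·ω_8^10 + (-3)·ω_8^15 + (-1)·ω_8^20 + (0)·ω_8^25 + (-3)·ω_8^30 + (2)·ω_8^35

X[5] = -1.4142-7.6569i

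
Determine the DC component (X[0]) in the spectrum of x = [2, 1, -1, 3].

X[0] = Σ(n=0 to 3) x[n] · ω_4^0 = Σ x[n]
= (2) + (1) + (-1) + (3)

X[0] = 5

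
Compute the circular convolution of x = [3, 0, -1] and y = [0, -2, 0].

(x ⊛ y)[n] = Σ(m=0 to 2) x[m] · y[(n-m) mod 3]

Computing each output sample:
(x ⊛ y)[0] = 2
(x ⊛ y)[1] = -6
(x ⊛ y)[2] = 0

x ⊛ y = [2, -6, 0]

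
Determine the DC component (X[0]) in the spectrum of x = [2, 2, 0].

X[0] = Σ(n=0 to 2) x[n] · ω_3^0 = Σ x[n]
= (2) + (2) + (0)

X[0] = 4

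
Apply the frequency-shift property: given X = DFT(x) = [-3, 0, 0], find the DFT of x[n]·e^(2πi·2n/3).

Modulation property: DFT(ω_3^(-2n)·x[n]) = X[(k-2) mod 3], so circularly shift X by 2 positions.

X[k-2] = [0, 0, -3]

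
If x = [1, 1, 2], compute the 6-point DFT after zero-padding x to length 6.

Original 3-point DFT: [4, -0.5000+0.8660i, -0.5000-0.8660i]
Zero-padded 6-point DFT provides frequency interpolation.

DFT_6([x, 0, ...]) = [4, 0.5000-2.5981i, -0.5000+0.8660i, 2, -0.5000-0.8660i, 0.5000+2.5981i]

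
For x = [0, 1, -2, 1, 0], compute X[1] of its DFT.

X[1] = Σ(n=0 to 4) x[n] · ω_5^(1n) where ω_5 = e^(-2πi/5)
= (0)·ω_5^0 + (1)·ω_5^1 + (-2)·ω_5^2 + (1)·ω_5^3 + (0)·ω_5^4

X[1] = 1.1180+0.8123i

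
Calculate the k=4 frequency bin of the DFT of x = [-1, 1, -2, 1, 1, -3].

X[4] = Σ(n=0 to 5) x[n] · ω_6^(4n) where ω_6 = e^(-2πi/6)
= (-1)·ω_6^0 + (1)·ω_6^4 + (-2)·ω_6^8 + (1)·ω_6^12 + (1)·ω_6^16 + (-3)·ω_6^20

X[4] = 1.5000+6.0622i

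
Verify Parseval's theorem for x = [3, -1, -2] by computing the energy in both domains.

Time domain:
Σ|x[n]|² = |3|² + |-1|² + |-2|² = 14.0000

Frequency domain:
(1/3)Σ|X[k]|² = (1/3)(|0|² + |4.5000-0.8660i|² + |4.5000+0.8660i|²) = (1/3)·42.0000 = 14.0000

Both sides agree, confirming Parseval's theorem.

Σ|x[n]|² = (1/N)Σ|X[k]|² = 14.0000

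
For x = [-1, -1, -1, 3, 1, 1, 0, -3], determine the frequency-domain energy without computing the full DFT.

Parseval: Σ|x[n]|² = (1/N)Σ|X[k]|², so Σ|X[k]|² = N·Σ|x[n]|² = 8·23.0000

Σ|X[k]|² = N·Σ|x[n]|² = 8·23.0000 = 184.0000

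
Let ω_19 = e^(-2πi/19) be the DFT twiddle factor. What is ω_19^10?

ω_19^10 = e^(-2πi·10/19)
= cos(-2π·10/19) + i·sin(-2π·10/19)
= cos(-20π/19) + i·sin(-20π/19)

ω_19^10 = cos(-20π/19) + i·sin(-20π/19) = -0.9864+0.1646i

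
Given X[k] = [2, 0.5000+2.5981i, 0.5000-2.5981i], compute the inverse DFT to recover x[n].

x[n] = (1/3) Σ(k=0 to 2) X[k] · e^(2πikn/3)

Computing each x[n]:
x[0] = 1
x[1] = -1
x[2] = 2

x = [1, -1, 2]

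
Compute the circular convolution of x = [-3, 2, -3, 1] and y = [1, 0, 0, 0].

(x ⊛ y)[n] = Σ(m=0 to 3) x[m] · y[(n-m) mod 4]

Computing each output sample:
(x ⊛ y)[0] = -3
(x ⊛ y)[1] = 2
(x ⊛ y)[2] = -3
(x ⊛ y)[3] = 1

x ⊛ y = [-3, 2, -3, 1]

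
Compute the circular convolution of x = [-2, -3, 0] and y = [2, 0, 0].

(x ⊛ y)[n] = Σ(m=0 to 2) x[m] · y[(n-m) mod 3]

Computing each output sample:
(x ⊛ y)[0] = -4
(x ⊛ y)[1] = -6
(x ⊛ y)[2] = 0

x ⊛ y = [-4, -6, 0]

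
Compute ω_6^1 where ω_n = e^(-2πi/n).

ω_6^1 = e^(-2πi·1/6)
= cos(-2π·1/6) + i·sin(-2π·1/6)
= cos(-2π/6) + i·sin(-2π/6)

ω_6^1 = cos(-2π/6) + i·sin(-2π/6) = 0.5000-0.8660i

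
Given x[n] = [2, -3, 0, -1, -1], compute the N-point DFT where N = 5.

X[k] = Σ(n=0 to 4) x[n] · ω_5^(nk)
where ω_5 = e^(-2πi/5)

Computing each X[k]:
X[0] = -3
X[1] = 1.5729+1.3143i
X[2] = 4.9271+2.1266i
X[3] = 4.9271-2.1266i
X[4] = 1.5729-1.3143i

X = [-3, 1.5729+1.3143i, 4.9271+2.1266i, 4.9271-2.1266i, 1.5729-1.3143i]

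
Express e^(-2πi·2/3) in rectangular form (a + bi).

ω_3^2 = e^(-2πi·2/3)
= cos(-2π·2/3) + i·sin(-2π·2/3)
= cos(-4π/3) + i·sin(-4π/3)

ω_3^2 = cos(-4π/3) + i·sin(-4π/3) = -0.5000+0.8660i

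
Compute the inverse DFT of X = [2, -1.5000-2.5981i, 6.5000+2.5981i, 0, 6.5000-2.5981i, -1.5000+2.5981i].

x[n] = (1/6) Σ(k=0 to 5) X[k] · e^(2πikn/6)

Computing each x[n]:
x[0] = 2
x[1] = -1
x[2] = 1
x[3] = 3
x[4] = -2
x[5] = -1

x = [2, -1, 1, 3, -2, -1]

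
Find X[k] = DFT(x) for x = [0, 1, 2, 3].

X[k] = Σ(n=0 to 3) x[n] · ω_4^(nk)
where ω_4 = e^(-2πi/4)

Computing each X[k]:
X[0] = 6
X[1] = -2+2i
X[2] = -2
X[3] = -2-2i

X = [6, -2+2i, -2, -2-2i]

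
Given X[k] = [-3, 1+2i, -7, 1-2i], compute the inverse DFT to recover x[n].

x[n] = (1/4) Σ(k=0 to 3) X[k] · e^(2πikn/4)

Computing each x[n]:
x[0] = -2
x[1] = 0
x[2] = -3
x[3] = 2

x = [-2, 0, -3, 2]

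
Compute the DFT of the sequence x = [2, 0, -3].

X[k] = Σ(n=0 to 2) x[n] · ω_3^(nk)
where ω_3 = e^(-2πi/3)

Computing each X[k]:
X[0] = -1
X[1] = 3.5000-2.5981i
X[2] = 3.5000+2.5981i

X = [-1, 3.5000-2.5981i, 3.5000+2.5981i]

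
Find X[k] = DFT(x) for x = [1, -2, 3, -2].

X[k] = Σ(n=0 to 3) x[n] · ω_4^(nk)
where ω_4 = e^(-2πi/4)

Computing each X[k]:
X[0] = 0
X[1] = -2
X[2] = 8
X[3] = -2

X = [0, -2, 8, -2]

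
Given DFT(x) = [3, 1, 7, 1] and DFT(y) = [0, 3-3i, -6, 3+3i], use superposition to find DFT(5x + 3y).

By linearity: DFT(5x + 3y) = 5·DFT(x) + 3·DFT(y)
= 5·[3, 1, 7, 1] + 3·[0, 3-3i, -6, 3+3i]

Computing element-wise:
Z[0] = 5·(3) + 3·(0) = 15
Z[1] = 5·(1) + 3·(3-3i) = 14-9i
Z[2] = 5·(7) + 3·(-6) = 17
Z[3] = 5·(1) + 3·(3+3i) = 14+9i

DFT(5x + 3y) = 5·X + 3·Y = [15, 14-9i, 17, 14+9i]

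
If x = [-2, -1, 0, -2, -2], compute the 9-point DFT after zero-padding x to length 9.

Original 5-point DFT: [-7, -1.3090-2.1266i, -0.1910+1.3143i, -0.1910-1.3143i, -1.3090+2.1266i]
Zero-padded 9-point DFT provides frequency interpolation.

DFT_9([x, 0, ...]) = [-7, 0.1133+3.0589i, -2.7057-2.0328i, -2.5000+2.5981i, -0.4076+0.1045i, -0.4076-0.1045i, -2.5000-2.5981i, -2.7057+2.0328i, 0.1133-3.0589i]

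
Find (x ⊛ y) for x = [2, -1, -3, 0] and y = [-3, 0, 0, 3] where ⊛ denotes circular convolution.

(x ⊛ y)[n] = Σ(m=0 to 3) x[m] · y[(n-m) mod 4]

Computing each output sample:
(x ⊛ y)[0] = -9
(x ⊛ y)[1] = -6
(x ⊛ y)[2] = 9
(x ⊛ y)[3] = 6

x ⊛ y = [-9, -6, 9, 6]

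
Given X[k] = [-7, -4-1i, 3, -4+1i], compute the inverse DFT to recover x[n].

x[n] = (1/4) Σ(k=0 to 3) X[k] · e^(2πikn/4)

Computing each x[n]:
x[0] = -3
x[1] = -2
x[2] = 1
x[3] = -3

x = [-3, -2, 1, -3]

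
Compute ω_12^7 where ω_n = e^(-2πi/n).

ω_12^7 = e^(-2πi·7/12)
= cos(-2π·7/12) + i·sin(-2π·7/12)
= cos(-14π/12) + i·sin(-14π/12)

ω_12^7 = cos(-14π/12) + i·sin(-14π/12) = -0.8660+0.5000i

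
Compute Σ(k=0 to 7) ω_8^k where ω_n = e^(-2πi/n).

Sum of all nth roots of unity equals 0 for n > 1 (geometric series with r ≠ 1).

0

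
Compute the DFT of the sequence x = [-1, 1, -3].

X[k] = Σ(n=0 to 2) x[n] · ω_3^(nk)
where ω_3 = e^(-2πi/3)

Computing each X[k]:
X[0] = -3
X[1] = -3.4641i
X[2] = 3.4641i

X = [-3, -3.4641i, 3.4641i]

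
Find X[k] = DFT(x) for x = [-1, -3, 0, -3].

X[k] = Σ(n=0 to 3) x[n] · ω_4^(nk)
where ω_4 = e^(-2πi/4)

Computing each X[k]:
X[0] = -7
X[1] = -1
X[2] = 5
X[3] = -1

X = [-7, -1, 5, -1]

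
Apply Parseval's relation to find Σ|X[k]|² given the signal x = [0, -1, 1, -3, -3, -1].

Parseval: Σ|x[n]|² = (1/N)Σ|X[k]|², so Σ|X[k]|² = N·Σ|x[n]|² = 6·21.0000

Σ|X[k]|² = N·Σ|x[n]|² = 6·21.0000 = 126.0000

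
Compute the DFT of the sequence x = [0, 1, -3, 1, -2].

X[k] = Σ(n=0 to 4) x[n] · ω_5^(nk)
where ω_5 = e^(-2πi/5)

Computing each X[k]:
X[0] = -3
X[1] = 1.3090-0.5020i
X[2] = 0.1910-5.5676i
X[3] = 0.1910+5.5676i
X[4] = 1.3090+0.5020i

X = [-3, 1.3090-0.5020i, 0.1910-5.5676i, 0.1910+5.5676i, 1.3090+0.5020i]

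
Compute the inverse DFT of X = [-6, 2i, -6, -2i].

x[n] = (1/4) Σ(k=0 to 3) X[k] · e^(2πikn/4)

Computing each x[n]:
x[0] = -3
x[1] = -1
x[2] = -3
x[3] = 1

x = [-3, -1, -3, 1]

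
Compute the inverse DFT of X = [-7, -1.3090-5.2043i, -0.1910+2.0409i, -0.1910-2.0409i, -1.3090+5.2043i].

x[n] = (1/5) Σ(k=0 to 4) X[k] · e^(2πikn/5)

Computing each x[n]:
x[0] = -2
x[1] = 0
x[2] = 1
x[3] = -3
x[4] = -3

x = [-2, 0, 1, -3, -3]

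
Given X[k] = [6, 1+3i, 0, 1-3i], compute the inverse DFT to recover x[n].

x[n] = (1/4) Σ(k=0 to 3) X[k] · e^(2πikn/4)

Computing each x[n]:
x[0] = 2
x[1] = 0
x[2] = 1
x[3] = 3

x = [2, 0, 1, 3]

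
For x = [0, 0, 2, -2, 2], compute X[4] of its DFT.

X[4] = Σ(n=0 to 4) x[n] · ω_5^(4n) where ω_5 = e^(-2πi/5)
= (0)·ω_5^0 + (0)·ω_5^4 + (2)·ω_5^8 + (-2)·ω_5^12 + (2)·ω_5^16

X[4] = 0.6180+0.4490i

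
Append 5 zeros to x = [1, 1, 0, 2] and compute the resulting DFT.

Original 4-point DFT: [4, 1+1i, -2, 1-1i]
Zero-padded 9-point DFT provides frequency interpolation.

DFT_9([x, 0, ...]) = [4, 0.7660-2.3748i, 0.1736+0.7472i, 2.5000-0.8660i, -0.9397-2.0741i, -0.9397+2.0741i, 2.5000+0.8660i, 0.1736-0.7472i, 0.7660+2.3748i]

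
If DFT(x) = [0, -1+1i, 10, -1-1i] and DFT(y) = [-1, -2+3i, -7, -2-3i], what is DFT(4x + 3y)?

By linearity: DFT(4x + 3y) = 4·DFT(x) + 3·DFT(y)
= 4·[0, -1+1i, 10, -1-1i] + 3·[-1, -2+3i, -7, -2-3i]

Computing element-wise:
Z[0] = 4·(0) + 3·(-1) = -3
Z[1] = 4·(-1+1i) + 3·(-2+3i) = -10+13i
Z[2] = 4·(10) + 3·(-7) = 19
Z[3] = 4·(-1-1i) + 3·(-2-3i) = -10-13i

DFT(4x + 3y) = 4·X + 3·Y = [-3, -10+13i, 19, -10-13i]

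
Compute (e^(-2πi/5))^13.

Since ω_5^5 = 1, powers reduce modulo 5.
13 mod 5 = 3
So ω_5^13 = ω_5^3 = e^(-2πi·3/5)

ω_5^13 = ω_5^3 = -0.8090+0.5878i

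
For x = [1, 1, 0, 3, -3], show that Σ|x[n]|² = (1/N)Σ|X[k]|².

Time domain:
Σ|x[n]|² = |1|² + |1|² + |0|² + |3|² + |-3|² = 20.0000

Frequency domain:
(1/5)Σ|X[k]|² = (1/5)(|2|² + |-2.0451-2.0409i|² + |3.5451-5.2043i|² + |3.5451+5.2043i|² + |-2.0451+2.0409i|²) = (1/5)·100.0000 = 20.0000

Both sides agree, confirming Parseval's theorem.

Σ|x[n]|² = (1/N)Σ|X[k]|² = 20.0000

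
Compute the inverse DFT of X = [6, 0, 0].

x[n] = (1/3) Σ(k=0 to 2) X[k] · e^(2πikn/3)

Computing each x[n]:
x[0] = 2
x[1] = 2
x[2] = 2

x = [2, 2, 2]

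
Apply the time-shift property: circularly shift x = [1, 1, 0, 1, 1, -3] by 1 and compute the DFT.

Time shift by 1: X_shifted[k] = ω_6^(1k) · X[k]
Shifted x = [-3, 1, 1, 0, 1, 1]

DFT(x[n-1]) = [1, -3, -5, -3, -5, -3]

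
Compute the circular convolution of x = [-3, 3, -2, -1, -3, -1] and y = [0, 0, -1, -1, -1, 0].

(x ⊛ y)[n] = Σ(m=0 to 5) x[m] · y[(n-m) mod 6]

Computing each output sample:
(x ⊛ y)[0] = 6
(x ⊛ y)[1] = 5
(x ⊛ y)[2] = 7
(x ⊛ y)[3] = 1
(x ⊛ y)[4] = 2
(x ⊛ y)[5] = 0

x ⊛ y = [6, 5, 7, 1, 2, 0]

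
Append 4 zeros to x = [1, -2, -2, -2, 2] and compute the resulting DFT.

Original 5-point DFT: [-3, 4.2361+3.8042i, -0.2361+2.3511i, -0.2361-2.3511i, 4.2361-3.8042i]
Zero-padded 9-point DFT provides frequency interpolation.

DFT_9([x, 0, ...]) = [-3, -1.7588+4.3032i, 5.0642+2.2072i, -1.7321i, 2.6946+3.1001i, 2.6946-3.1001i, 1.7321i, 5.0642-2.2072i, -1.7588-4.3032i]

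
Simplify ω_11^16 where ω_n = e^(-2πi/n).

Since ω_11^11 = 1, powers reduce modulo 11.
16 mod 11 = 5
So ω_11^16 = ω_11^5 = e^(-2πi·5/11)

ω_11^16 = ω_11^5 = -0.9595-0.2817i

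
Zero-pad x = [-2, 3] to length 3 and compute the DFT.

Original 2-point DFT: [1, -5]
Zero-padded 3-point DFT provides frequency interpolation.

DFT_3([x, 0, ...]) = [1, -3.5000-2.5981i, -3.5000+2.5981i]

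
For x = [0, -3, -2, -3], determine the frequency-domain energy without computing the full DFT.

Parseval: Σ|x[n]|² = (1/N)Σ|X[k]|², so Σ|X[k]|² = N·Σ|x[n]|² = 4·22.0000

Σ|X[k]|² = N·Σ|x[n]|² = 4·22.0000 = 88.0000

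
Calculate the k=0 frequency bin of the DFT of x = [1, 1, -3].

X[0] = Σ(n=0 to 2) x[n] · ω_3^0 = Σ x[n]
= (1) + (1) + (-3)

X[0] = -1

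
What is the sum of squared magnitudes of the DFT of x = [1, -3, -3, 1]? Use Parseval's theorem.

Parseval: Σ|x[n]|² = (1/N)Σ|X[k]|², so Σ|X[k]|² = N·Σ|x[n]|² = 4·20.0000

Σ|X[k]|² = N·Σ|x[n]|² = 4·20.0000 = 80.0000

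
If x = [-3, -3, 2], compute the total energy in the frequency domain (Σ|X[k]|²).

Parseval: Σ|x[n]|² = (1/N)Σ|X[k]|², so Σ|X[k]|² = N·Σ|x[n]|² = 3·22.0000

Σ|X[k]|² = N·Σ|x[n]|² = 3·22.0000 = 66.0000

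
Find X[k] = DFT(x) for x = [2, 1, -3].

X[k] = Σ(n=0 to 2) x[n] · ω_3^(nk)
where ω_3 = e^(-2πi/3)

Computing each X[k]:
X[0] = 0
X[1] = 3.0000-3.4641i
X[2] = 3.0000+3.4641i

X = [0, 3.0000-3.4641i, 3.0000+3.4641i]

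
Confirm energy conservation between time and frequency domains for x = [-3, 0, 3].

Time domain:
Σ|x[n]|² = |-3|² + |0|² + |3|² = 18.0000

Frequency domain:
(1/3)Σ|X[k]|² = (1/3)(|0|² + |-4.5000+2.5981i|² + |-4.5000-2.5981i|²) = (1/3)·54.0000 = 18.0000

Both sides agree, confirming Parseval's theorem.

Σ|x[n]|² = (1/N)Σ|X[k]|² = 18.0000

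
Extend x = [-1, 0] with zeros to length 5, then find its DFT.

Original 2-point DFT: [-1, -1]
Zero-padded 5-point DFT provides frequency interpolation.

DFT_5([x, 0, ...]) = [-1, -1, -1, -1, -1]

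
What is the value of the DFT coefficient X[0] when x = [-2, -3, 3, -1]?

X[0] = Σ(n=0 to 3) x[n] · ω_4^0 = Σ x[n]
= (-2) + (-3) + (3) + (-1)

X[0] = -3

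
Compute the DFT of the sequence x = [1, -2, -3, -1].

X[k] = Σ(n=0 to 3) x[n] · ω_4^(nk)
where ω_4 = e^(-2πi/4)

Computing each X[k]:
X[0] = -5
X[1] = 4+1i
X[2] = 1
X[3] = 4-1i

X = [-5, 4+1i, 1, 4-1i]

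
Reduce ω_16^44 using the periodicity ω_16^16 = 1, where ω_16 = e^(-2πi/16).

Since ω_16^16 = 1, powers reduce modulo 16.
44 mod 16 = 12
So ω_16^44 = ω_16^12 = e^(-2πi·12/16)

ω_16^44 = ω_16^12 = 1i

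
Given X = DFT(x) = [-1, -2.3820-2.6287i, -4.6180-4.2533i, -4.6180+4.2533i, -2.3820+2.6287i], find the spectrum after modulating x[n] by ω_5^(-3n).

Modulation property: DFT(ω_5^(-3n)·x[n]) = X[(k-3) mod 5], so circularly shift X by 3 positions.

X[k-3] = [-4.6180-4.2533i, -4.6180+4.2533i, -2.3820+2.6287i, -1, -2.3820-2.6287i]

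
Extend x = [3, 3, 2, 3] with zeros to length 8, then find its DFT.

Original 4-point DFT: [11, 1, -1, 1]
Zero-padded 8-point DFT provides frequency interpolation.

DFT_8([x, 0, ...]) = [11, 3.0000-6.2426i, 1, 3.0000-2.2426i, -1, 3.0000+2.2426i, 1, 3.0000+6.2426i]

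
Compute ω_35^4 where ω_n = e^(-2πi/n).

ω_35^4 = e^(-2πi·4/35)
= cos(-2π·4/35) + i·sin(-2π·4/35)
= cos(-8π/35) + i·sin(-8π/35)

ω_35^4 = cos(-8π/35) + i·sin(-8π/35) = 0.7531-0.6579i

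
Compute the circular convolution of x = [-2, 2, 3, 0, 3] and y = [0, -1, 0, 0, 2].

(x ⊛ y)[n] = Σ(m=0 to 4) x[m] · y[(n-m) mod 5]

Computing each output sample:
(x ⊛ y)[0] = 1
(x ⊛ y)[1] = 8
(x ⊛ y)[2] = -2
(x ⊛ y)[3] = 3
(x ⊛ y)[4] = -4

x ⊛ y = [1, 8, -2, 3, -4]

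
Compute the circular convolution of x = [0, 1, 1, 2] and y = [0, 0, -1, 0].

(x ⊛ y)[n] = Σ(m=0 to 3) x[m] · y[(n-m) mod 4]

Computing each output sample:
(x ⊛ y)[0] = -1
(x ⊛ y)[1] = -2
(x ⊛ y)[2] = 0
(x ⊛ y)[3] = -1

x ⊛ y = [-1, -2, 0, -1]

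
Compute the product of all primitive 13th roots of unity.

The primitive 13th roots of unity are ω_13^k for k coprime to 13: k ∈ {1, 2, 3, 4, 5, 6, 7, 8, 9, 10, 11, 12}
Their product equals the constant term of the cyclotomic polynomial Φ_13(x) up to sign.
For n ≥ 3, the product of all primitive nth roots of unity is 1. (For n=1 it is 1; for n=2 it is -1.)

1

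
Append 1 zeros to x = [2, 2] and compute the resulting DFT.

Original 2-point DFT: [4, 0]
Zero-padded 3-point DFT provides frequency interpolation.

DFT_3([x, 0, ...]) = [4, 1.0000-1.7321i, 1.0000+1.7321i]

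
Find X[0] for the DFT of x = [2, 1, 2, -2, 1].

X[0] = Σ(n=0 to 4) x[n] · ω_5^0 = Σ x[n]
= (2) + (1) + (2) + (-2) + (1)

X[0] = 4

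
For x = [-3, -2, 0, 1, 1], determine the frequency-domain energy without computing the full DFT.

Parseval: Σ|x[n]|² = (1/N)Σ|X[k]|², so Σ|X[k]|² = N·Σ|x[n]|² = 5·15.0000

Σ|X[k]|² = N·Σ|x[n]|² = 5·15.0000 = 75.0000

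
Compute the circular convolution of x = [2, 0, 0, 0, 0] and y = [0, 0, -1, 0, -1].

(x ⊛ y)[n] = Σ(m=0 to 4) x[m] · y[(n-m) mod 5]

Computing each output sample:
(x ⊛ y)[0] = 0
(x ⊛ y)[1] = 0
(x ⊛ y)[2] = -2
(x ⊛ y)[3] = 0
(x ⊛ y)[4] = -2

x ⊛ y = [0, 0, -2, 0, -2]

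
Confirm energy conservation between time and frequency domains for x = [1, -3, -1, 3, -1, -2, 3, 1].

Time domain:
Σ|x[n]|² = |1|² + |-3|² + |-1|² + |3|² + |-1|² + |-2|² + |3|² + |1|² = 35.0000

Frequency domain:
(1/8)Σ|X[k]|² = (1/8)(|1|² + |-0.1213+3.2929i|² + |-2+9i|² + |4.1213-4.7071i|² + |3|² + |4.1213+4.7071i|² + |-2-9i|² + |-0.1213-3.2929i|²) = (1/8)·280.0000 = 35.0000

Both sides agree, confirming Parseval's theorem.

Σ|x[n]|² = (1/N)Σ|X[k]|² = 35.0000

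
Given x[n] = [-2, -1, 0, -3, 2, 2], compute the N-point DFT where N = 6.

X[k] = Σ(n=0 to 5) x[n] · ω_6^(nk)
where ω_6 = e^(-2πi/6)

Computing each X[k]:
X[0] = -2
X[1] = 0.5000+4.3301i
X[2] = -6.5000+0.8660i
X[3] = 2
X[4] = -6.5000-0.8660i
X[5] = 0.5000-4.3301i

X = [-2, 0.5000+4.3301i, -6.5000+0.8660i, 2, -6.5000-0.8660i, 0.5000-4.3301i]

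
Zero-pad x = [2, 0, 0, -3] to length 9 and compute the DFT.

Original 4-point DFT: [-1, 2-3i, 5, 2+3i]
Zero-padded 9-point DFT provides frequency interpolation.

DFT_9([x, 0, ...]) = [-1, 3.5000+2.5981i, 3.5000-2.5981i, -1, 3.5000+2.5981i, 3.5000-2.5981i, -1, 3.5000+2.5981i, 3.5000-2.5981i]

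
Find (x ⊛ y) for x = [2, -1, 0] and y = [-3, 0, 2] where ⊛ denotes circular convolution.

(x ⊛ y)[n] = Σ(m=0 to 2) x[m] · y[(n-m) mod 3]

Computing each output sample:
(x ⊛ y)[0] = -8
(x ⊛ y)[1] = 3
(x ⊛ y)[2] = 4

x ⊛ y = [-8, 3, 4]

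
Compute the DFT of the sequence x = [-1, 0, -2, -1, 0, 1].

X[k] = Σ(n=0 to 5) x[n] · ω_6^(nk)
where ω_6 = e^(-2πi/6)

Computing each X[k]:
X[0] = -3
X[1] = 1.5000+2.5981i
X[2] = -1.5000-0.8660i
X[3] = -3
X[4] = -1.5000+0.8660i
X[5] = 1.5000-2.5981i

X = [-3, 1.5000+2.5981i, -1.5000-0.8660i, -3, -1.5000+0.8660i, 1.5000-2.5981i]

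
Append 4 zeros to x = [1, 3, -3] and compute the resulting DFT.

Original 3-point DFT: [1, 1.0000-5.1962i, 1.0000+5.1962i]
Zero-padded 7-point DFT provides frequency interpolation.

DFT_7([x, 0, ...]) = [1, 3.5380+0.5793i, 3.0353-4.2264i, -3.5734-3.6471i, -3.5734+3.6471i, 3.0353+4.2264i, 3.5380-0.5793i]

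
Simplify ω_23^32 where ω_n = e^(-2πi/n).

Since ω_23^23 = 1, powers reduce modulo 23.
32 mod 23 = 9
So ω_23^32 = ω_23^9 = e^(-2πi·9/23)

ω_23^32 = ω_23^9 = -0.7757-0.6311i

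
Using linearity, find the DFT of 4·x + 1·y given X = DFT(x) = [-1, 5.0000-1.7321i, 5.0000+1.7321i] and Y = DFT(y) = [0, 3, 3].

By linearity: DFT(4x + 1y) = 4·DFT(x) + 1·DFT(y)
= 4·[-1, 5.0000-1.7321i, 5.0000+1.7321i] + 1·[0, 3, 3]

Computing element-wise:
Z[0] = 4·(-1) + 1·(0) = -4
Z[1] = 4·(5.0000-1.7321i) + 1·(3) = 23.0000-6.9284i
Z[2] = 4·(5.0000+1.7321i) + 1·(3) = 23.0000+6.9284i

DFT(4x + 1y) = 4·X + 1·Y = [-4, 23.0000-6.9284i, 23.0000+6.9284i]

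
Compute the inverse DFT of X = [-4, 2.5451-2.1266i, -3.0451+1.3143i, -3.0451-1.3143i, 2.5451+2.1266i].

x[n] = (1/5) Σ(k=0 to 4) X[k] · e^(2πikn/5)

Computing each x[n]:
x[0] = -1
x[1] = 1
x[2] = -1
x[3] = -3
x[4] = 0

x = [-1, 1, -1, -3, 0]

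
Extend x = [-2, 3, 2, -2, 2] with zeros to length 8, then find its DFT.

Original 5-point DFT: [3, -0.4549-3.3022i, -6.0451+3.2164i, -6.0451-3.2164i, -0.4549+3.3022i]
Zero-padded 8-point DFT provides frequency interpolation.

DFT_8([x, 0, ...]) = [3, -0.4645-2.7071i, -2-5i, -7.5355+1.2929i, 1, -7.5355-1.2929i, -2+5i, -0.4645+2.7071i]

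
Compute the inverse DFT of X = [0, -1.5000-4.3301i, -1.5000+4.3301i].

x[n] = (1/3) Σ(k=0 to 2) X[k] · e^(2πikn/3)

Computing each x[n]:
x[0] = -1
x[1] = 3
x[2] = -2

x = [-1, 3, -2]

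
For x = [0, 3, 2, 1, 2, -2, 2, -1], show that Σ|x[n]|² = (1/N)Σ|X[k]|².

Time domain:
Σ|x[n]|² = |0|² + |3|² + |2|² + |1|² + |2|² + |-2|² + |2|² + |-1|² = 27.0000

Frequency domain:
(1/8)Σ|X[k]|² = (1/8)(|7|² + |0.1213-4.9497i|² + |-2-1i|² + |-4.1213-4.9497i|² + |5|² + |-4.1213+4.9497i|² + |-2+1i|² + |0.1213+4.9497i|²) = (1/8)·216.0000 = 27.0000

Both sides agree, confirming Parseval's theorem.

Σ|x[n]|² = (1/N)Σ|X[k]|² = 27.0000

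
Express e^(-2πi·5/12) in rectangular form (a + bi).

ω_12^5 = e^(-2πi·5/12)
= cos(-2π·5/12) + i·sin(-2π·5/12)
= cos(-10π/12) + i·sin(-10π/12)

ω_12^5 = cos(-10π/12) + i·sin(-10π/12) = -0.8660-0.5000i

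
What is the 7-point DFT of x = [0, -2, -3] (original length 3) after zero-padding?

Original 3-point DFT: [-5, 2.5000-0.8660i, 2.5000+0.8660i]
Zero-padded 7-point DFT provides frequency interpolation.

DFT_7([x, 0, ...]) = [-5, -0.5794+4.4884i, 3.1479+0.6482i, -0.0685-1.4777i, -0.0685+1.4777i, 3.1479-0.6482i, -0.5794-4.4884i]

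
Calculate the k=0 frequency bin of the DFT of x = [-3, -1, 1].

X[0] = Σ(n=0 to 2) x[n] · ω_3^0 = Σ x[n]
= (-3) + (-1) + (1)

X[0] = -3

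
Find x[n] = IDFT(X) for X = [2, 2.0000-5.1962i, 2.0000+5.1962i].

x[n] = (1/3) Σ(k=0 to 2) X[k] · e^(2πikn/3)

Computing each x[n]:
x[0] = 2
x[1] = 3
x[2] = -3

x = [2, 3, -3]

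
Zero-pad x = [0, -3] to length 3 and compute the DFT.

Original 2-point DFT: [-3, 3]
Zero-padded 3-point DFT provides frequency interpolation.

DFT_3([x, 0, ...]) = [-3, 1.5000+2.5981i, 1.5000-2.5981i]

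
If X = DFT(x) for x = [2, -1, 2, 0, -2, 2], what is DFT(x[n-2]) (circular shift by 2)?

Time shift by 2: X_shifted[k] = ω_6^(2k) · X[k]
Shifted x = [-2, 2, 2, -1, 2, 0]

DFT(x[n-2]) = [3, -2.0000-1.7321i, -6.0000-1.7321i, 1, -6.0000+1.7321i, -2.0000+1.7321i]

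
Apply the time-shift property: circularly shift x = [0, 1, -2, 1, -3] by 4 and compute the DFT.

Time shift by 4: X_shifted[k] = ω_5^(4k) · X[k]
Shifted x = [1, -2, 1, -3, 0]

DFT(x[n-4]) = [-3, 2.0000-0.4490i, 2.0000+4.9798i, 2.0000-4.9798i, 2.0000+0.4490i]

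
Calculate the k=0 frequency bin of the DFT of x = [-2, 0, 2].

X[0] = Σ(n=0 to 2) x[n] · ω_3^0 = Σ x[n]
= (-2) + (0) + (2)

X[0] = 0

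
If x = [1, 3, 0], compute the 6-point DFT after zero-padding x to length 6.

Original 3-point DFT: [4, -0.5000-2.5981i, -0.5000+2.5981i]
Zero-padded 6-point DFT provides frequency interpolation.

DFT_6([x, 0, ...]) = [4, 2.5000-2.5981i, -0.5000-2.5981i, -2, -0.5000+2.5981i, 2.5000+2.5981i]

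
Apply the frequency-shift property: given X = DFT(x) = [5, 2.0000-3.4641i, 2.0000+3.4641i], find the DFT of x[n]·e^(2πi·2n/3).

Modulation property: DFT(ω_3^(-2n)·x[n]) = X[(k-2) mod 3], so circularly shift X by 2 positions.

X[k-2] = [2.0000-3.4641i, 2.0000+3.4641i, 5]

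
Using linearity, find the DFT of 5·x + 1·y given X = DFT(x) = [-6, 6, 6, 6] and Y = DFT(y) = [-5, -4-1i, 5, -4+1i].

By linearity: DFT(5x + 1y) = 5·DFT(x) + 1·DFT(y)
= 5·[-6, 6, 6, 6] + 1·[-5, -4-1i, 5, -4+1i]

Computing element-wise:
Z[0] = 5·(-6) + 1·(-5) = -35
Z[1] = 5·(6) + 1·(-4-1i) = 26-1i
Z[2] = 5·(6) + 1·(5) = 35
Z[3] = 5·(6) + 1·(-4+1i) = 26+1i

DFT(5x + 1y) = 5·X + 1·Y = [-35, 26-1i, 35, 26+1i]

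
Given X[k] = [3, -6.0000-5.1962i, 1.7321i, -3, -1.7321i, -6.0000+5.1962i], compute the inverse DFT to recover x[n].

x[n] = (1/6) Σ(k=0 to 5) X[k] · e^(2πikn/6)

Computing each x[n]:
x[0] = -2
x[1] = 1
x[2] = 3
x[3] = 3
x[4] = -1
x[5] = -1

x = [-2, 1, 3, 3, -1, -1]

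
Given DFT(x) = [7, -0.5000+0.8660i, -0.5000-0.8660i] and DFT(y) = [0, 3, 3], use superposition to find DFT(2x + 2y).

By linearity: DFT(2x + 2y) = 2·DFT(x) + 2·DFT(y)
= 2·[7, -0.5000+0.8660i, -0.5000-0.8660i] + 2·[0, 3, 3]

Computing element-wise:
Z[0] = 2·(7) + 2·(0) = 14
Z[1] = 2·(-0.5000+0.8660i) + 2·(3) = 5.0000+1.7320i
Z[2] = 2·(-0.5000-0.8660i) + 2·(3) = 5.0000-1.7320i

DFT(2x + 2y) = 2·X + 2·Y = [14, 5.0000+1.7320i, 5.0000-1.7320i]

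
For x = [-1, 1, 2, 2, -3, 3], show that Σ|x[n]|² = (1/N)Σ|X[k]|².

Time domain:
Σ|x[n]|² = |-1|² + |1|² + |2|² + |2|² + |-3|² + |3|² = 28.0000

Frequency domain:
(1/6)Σ|X[k]|² = (1/6)(|4|² + |-0.5000-2.5981i|² + |-0.5000+6.0622i|² + |-8|² + |-0.5000-6.0622i|² + |-0.5000+2.5981i|²) = (1/6)·168.0000 = 28.0000

Both sides agree, confirming Parseval's theorem.

Σ|x[n]|² = (1/N)Σ|X[k]|² = 28.0000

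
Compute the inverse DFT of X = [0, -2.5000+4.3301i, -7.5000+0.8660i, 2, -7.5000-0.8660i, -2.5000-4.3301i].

x[n] = (1/6) Σ(k=0 to 5) X[k] · e^(2πikn/6)

Computing each x[n]:
x[0] = -3
x[1] = -1
x[2] = 1
x[3] = -2
x[4] = 3
x[5] = 2

x = [-3, -1, 1, -2, 3, 2]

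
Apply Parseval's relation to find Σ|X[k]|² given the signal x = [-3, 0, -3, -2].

Parseval: Σ|x[n]|² = (1/N)Σ|X[k]|², so Σ|X[k]|² = N·Σ|x[n]|² = 4·22.0000

Σ|X[k]|² = N·Σ|x[n]|² = 4·22.0000 = 88.0000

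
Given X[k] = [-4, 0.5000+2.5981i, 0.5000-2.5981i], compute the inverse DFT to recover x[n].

x[n] = (1/3) Σ(k=0 to 2) X[k] · e^(2πikn/3)

Computing each x[n]:
x[0] = -1
x[1] = -3
x[2] = 0

x = [-1, -3, 0]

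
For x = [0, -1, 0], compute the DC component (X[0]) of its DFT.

X[0] = Σ(n=0 to 2) x[n] · ω_3^0 = Σ x[n]
= (0) + (-1) + (0)

X[0] = -1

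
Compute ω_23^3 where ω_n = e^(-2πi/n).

ω_23^3 = e^(-2πi·3/23)
= cos(-2π·3/23) + i·sin(-2π·3/23)
= cos(-6π/23) + i·sin(-6π/23)

ω_23^3 = cos(-6π/23) + i·sin(-6π/23) = 0.6826-0.7308i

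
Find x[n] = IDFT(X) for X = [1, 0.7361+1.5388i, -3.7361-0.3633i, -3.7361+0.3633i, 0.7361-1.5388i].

x[n] = (1/5) Σ(k=0 to 4) X[k] · e^(2πikn/5)

Computing each x[n]:
x[0] = -1
x[1] = 1
x[2] = -1
x[3] = 0
x[4] = 2

x = [-1, 1, -1, 0, 2]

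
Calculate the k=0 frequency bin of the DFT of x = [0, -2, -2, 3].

X[0] = Σ(n=0 to 3) x[n] · ω_4^0 = Σ x[n]
= (0) + (-2) + (-2) + (3)

X[0] = -1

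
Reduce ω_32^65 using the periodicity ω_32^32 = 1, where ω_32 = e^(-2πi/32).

Since ω_32^32 = 1, powers reduce modulo 32.
65 mod 32 = 1
So ω_32^65 = ω_32^1 = e^(-2πi·1/32)

ω_32^65 = ω_32^1 = 0.9808-0.1951i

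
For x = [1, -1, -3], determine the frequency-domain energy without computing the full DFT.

Parseval: Σ|x[n]|² = (1/N)Σ|X[k]|², so Σ|X[k]|² = N·Σ|x[n]|² = 3·11.0000

Σ|X[k]|² = N·Σ|x[n]|² = 3·11.0000 = 33.0000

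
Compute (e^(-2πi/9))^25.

Since ω_9^9 = 1, powers reduce modulo 9.
25 mod 9 = 7
So ω_9^25 = ω_9^7 = e^(-2πi·7/9)

ω_9^25 = ω_9^7 = 0.1736+0.9848i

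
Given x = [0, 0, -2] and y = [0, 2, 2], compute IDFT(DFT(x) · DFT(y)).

(x ⊛ y)[n] = Σ(m=0 to 2) x[m] · y[(n-m) mod 3]

Computing each output sample:
(x ⊛ y)[0] = -4
(x ⊛ y)[1] = -4
(x ⊛ y)[2] = 0

x ⊛ y = [-4, -4, 0]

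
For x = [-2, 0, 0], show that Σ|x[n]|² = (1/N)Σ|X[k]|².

Time domain:
Σ|x[n]|² = |-2|² + |0|² + |0|² = 4.0000

Frequency domain:
(1/3)Σ|X[k]|² = (1/3)(|-2|² + |-2|² + |-2|²) = (1/3)·12.0000 = 4.0000

Both sides agree, confirming Parseval's theorem.

Σ|x[n]|² = (1/N)Σ|X[k]|² = 4.0000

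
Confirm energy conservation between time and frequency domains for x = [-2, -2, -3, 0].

Time domain:
Σ|x[n]|² = |-2|² + |-2|² + |-3|² + |0|² = 17.0000

Frequency domain:
(1/4)Σ|X[k]|² = (1/4)(|-7|² + |1+2i|² + |-3|² + |1-2i|²) = (1/4)·68.0000 = 17.0000

Both sides agree, confirming Parseval's theorem.

Σ|x[n]|² = (1/N)Σ|X[k]|² = 17.0000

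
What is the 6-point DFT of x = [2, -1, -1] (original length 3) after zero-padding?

Original 3-point DFT: [0, 3, 3]
Zero-padded 6-point DFT provides frequency interpolation.

DFT_6([x, 0, ...]) = [0, 2.0000+1.7321i, 3, 2, 3, 2.0000-1.7321i]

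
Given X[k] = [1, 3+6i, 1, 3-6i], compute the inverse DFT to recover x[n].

x[n] = (1/4) Σ(k=0 to 3) X[k] · e^(2πikn/4)

Computing each x[n]:
x[0] = 2
x[1] = -3
x[2] = -1
x[3] = 3

x = [2, -3, -1, 3]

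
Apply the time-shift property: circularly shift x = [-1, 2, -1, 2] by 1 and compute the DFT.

Time shift by 1: X_shifted[k] = ω_4^(1k) · X[k]
Shifted x = [2, -1, 2, -1]

DFT(x[n-1]) = [2, 0, 6, 0]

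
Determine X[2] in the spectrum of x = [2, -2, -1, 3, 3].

X[2] = Σ(n=0 to 4) x[n] · ω_5^(2n) where ω_5 = e^(-2πi/5)
= (2)·ω_5^0 + (-2)·ω_5^2 + (-1)·ω_5^4 + (3)·ω_5^6 + (3)·ω_5^8

X[2] = 1.8090-0.8653i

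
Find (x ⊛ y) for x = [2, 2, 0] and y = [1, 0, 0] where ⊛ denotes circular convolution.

(x ⊛ y)[n] = Σ(m=0 to 2) x[m] · y[(n-m) mod 3]

Computing each output sample:
(x ⊛ y)[0] = 2
(x ⊛ y)[1] = 2
(x ⊛ y)[2] = 0

x ⊛ y = [2, 2, 0]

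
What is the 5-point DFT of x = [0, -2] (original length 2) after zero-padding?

Original 2-point DFT: [-2, 2]
Zero-padded 5-point DFT provides frequency interpolation.

DFT_5([x, 0, ...]) = [-2, -0.6180+1.9021i, 1.6180+1.1756i, 1.6180-1.1756i, -0.6180-1.9021i]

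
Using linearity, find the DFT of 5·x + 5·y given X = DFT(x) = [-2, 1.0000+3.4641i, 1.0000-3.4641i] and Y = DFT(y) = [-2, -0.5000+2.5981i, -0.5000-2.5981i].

By linearity: DFT(5x + 5y) = 5·DFT(x) + 5·DFT(y)
= 5·[-2, 1.0000+3.4641i, 1.0000-3.4641i] + 5·[-2, -0.5000+2.5981i, -0.5000-2.5981i]

Computing element-wise:
Z[0] = 5·(-2) + 5·(-2) = -20
Z[1] = 5·(1.0000+3.4641i) + 5·(-0.5000+2.5981i) = 2.5000+30.3110i
Z[2] = 5·(1.0000-3.4641i) + 5·(-0.5000-2.5981i) = 2.5000-30.3110i

DFT(5x + 5y) = 5·X + 5·Y = [-20, 2.5000+30.3110i, 2.5000-30.3110i]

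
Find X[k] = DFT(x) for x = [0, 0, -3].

X[k] = Σ(n=0 to 2) x[n] · ω_3^(nk)
where ω_3 = e^(-2πi/3)

Computing each X[k]:
X[0] = -3
X[1] = 1.5000-2.5981i
X[2] = 1.5000+2.5981i

X = [-3, 1.5000-2.5981i, 1.5000+2.5981i]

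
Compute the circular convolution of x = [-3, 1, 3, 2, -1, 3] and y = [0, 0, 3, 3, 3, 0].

(x ⊛ y)[n] = Σ(m=0 to 5) x[m] · y[(n-m) mod 6]

Computing each output sample:
(x ⊛ y)[0] = 12
(x ⊛ y)[1] = 12
(x ⊛ y)[2] = -3
(x ⊛ y)[3] = 3
(x ⊛ y)[4] = 3
(x ⊛ y)[5] = 18

x ⊛ y = [12, 12, -3, 3, 3, 18]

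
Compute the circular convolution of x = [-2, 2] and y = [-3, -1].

(x ⊛ y)[n] = Σ(m=0 to 1) x[m] · y[(n-m) mod 2]

Computing each output sample:
(x ⊛ y)[0] = 4
(x ⊛ y)[1] = -4

x ⊛ y = [4, -4]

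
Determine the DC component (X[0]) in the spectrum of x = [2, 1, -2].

X[0] = Σ(n=0 to 2) x[n] · ω_3^0 = Σ x[n]
= (2) + (1) + (-2)

X[0] = 1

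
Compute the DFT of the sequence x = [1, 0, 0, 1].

X[k] = Σ(n=0 to 3) x[n] · ω_4^(nk)
where ω_4 = e^(-2πi/4)

Computing each X[k]:
X[0] = 2
X[1] = 1+1i
X[2] = 0
X[3] = 1-1i

X = [2, 1+1i, 0, 1-1i]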